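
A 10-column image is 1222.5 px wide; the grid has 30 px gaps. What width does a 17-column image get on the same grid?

1222.5 − 9·30 = 952.5; ÷10 gives c = 95.25 px.
17 columns plus 16 gaps: 1619.25 + 480 = 2099.25 px.

2099.25 px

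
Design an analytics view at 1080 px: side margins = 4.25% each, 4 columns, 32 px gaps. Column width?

Margins: 4.25% × 1080 = 45.9 px each, so content = 1080 − 91.8 = 988.2 px.
988.2 − 3·32 = 892.2; ÷4 gives c = 223.05 px.

223.05 px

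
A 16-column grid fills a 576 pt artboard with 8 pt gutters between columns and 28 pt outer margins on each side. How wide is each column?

Take off 56 pt of margins, leaving 520 pt.
16c + 15·8 = 520 → 16c = 400 → c = 25 pt.

25 pt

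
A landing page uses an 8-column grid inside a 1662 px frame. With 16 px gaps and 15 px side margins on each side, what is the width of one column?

Subtract both margins: 1662 − 2·15 = 1632 px.
8 columns + 7 gaps: 8c + 7·16 = 1632.
8c = 1632 − 112 = 1520, so c = 190 px.

190 px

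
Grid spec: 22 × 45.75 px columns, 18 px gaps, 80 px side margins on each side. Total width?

Total width: 2·80 + 22·45.75 + 21·18 = 1544.5 px.

1544.5 px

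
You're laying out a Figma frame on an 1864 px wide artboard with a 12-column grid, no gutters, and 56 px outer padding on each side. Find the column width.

Subtract both margins: 1864 − 2·56 = 1752 px.
With no gutters, each column is 1752/12 = 146 px.

146 px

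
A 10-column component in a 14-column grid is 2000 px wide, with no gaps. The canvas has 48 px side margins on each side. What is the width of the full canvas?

2896 px

2000 / 10 = 200 px per column.
Total width: 2·48 + 14·200 = 2896 px.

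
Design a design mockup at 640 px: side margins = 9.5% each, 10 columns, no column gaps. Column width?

51.84 px

Margins: 9.5% × 640 = 60.8 px each, so content = 640 − 121.6 = 518.4 px.
10c = 518.4 → c = 51.84 px.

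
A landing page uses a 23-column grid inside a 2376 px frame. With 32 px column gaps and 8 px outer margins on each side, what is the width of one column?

72 px

Subtract both margins: 2376 − 2·8 = 2360 px.
23c + 22·32 = 2360 → 23c = 1656 → c = 72 px.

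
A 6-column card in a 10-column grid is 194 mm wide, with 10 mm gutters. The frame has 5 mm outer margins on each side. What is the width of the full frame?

194 − 5·10 = 144; ÷6 gives c = 24 mm.
Adding margins, columns and gutters: 10 + 240 + 90 = 340 mm.

340 mm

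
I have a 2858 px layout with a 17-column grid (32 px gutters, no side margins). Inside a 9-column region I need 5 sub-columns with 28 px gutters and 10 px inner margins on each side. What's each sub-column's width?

17c + 16·32 = 2858 → 17c = 2346 → c = 138 px.
9 columns plus 8 gutters: 1242 + 256 = 1498 px.
Inner content = 1498 − 2·10 = 1478 px.
5d + 4·28 = 1478 → 5d = 1366 → d = 273.2 px.

273.2 px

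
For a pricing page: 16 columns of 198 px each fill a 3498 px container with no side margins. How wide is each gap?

22 px

16·198 + 15g = 3498 → 15g = 330 → g = 22 px.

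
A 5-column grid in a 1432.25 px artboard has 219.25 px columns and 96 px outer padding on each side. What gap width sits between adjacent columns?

Inside the margins: 1432.25 − 192 = 1240.25 px.
Columns use 1096.25 px, leaving 144 px across 4 gaps = 36 px each.

36 px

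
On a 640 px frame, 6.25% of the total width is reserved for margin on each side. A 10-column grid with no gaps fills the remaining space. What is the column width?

56 px

640 × (1 − 2·6.25%) = 640 × 87.5% = 560 px for the columns.
10c = 560 → c = 56 px.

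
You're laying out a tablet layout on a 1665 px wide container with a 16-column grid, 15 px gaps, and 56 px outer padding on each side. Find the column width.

Subtract both margins: 1665 − 2·56 = 1553 px.
Subtracting 15 gaps of 15 leaves 1328 for 16 columns, so c = 83 px.

83 px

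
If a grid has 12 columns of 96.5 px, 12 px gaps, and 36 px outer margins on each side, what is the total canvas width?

1362 px

Adding margins, columns and gutters: 72 + 1158 + 132 = 1362 px.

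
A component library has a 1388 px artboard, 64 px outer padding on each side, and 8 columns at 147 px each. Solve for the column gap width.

12 px

Subtract both margins: 1388 − 2·64 = 1260 px.
8·147 + 7g = 1260 → 7g = 84 → g = 12 px.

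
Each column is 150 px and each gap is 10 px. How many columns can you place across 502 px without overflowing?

3 columns

k columns need k·150 + (k−1)·10 = k·160 − 10.
k·160 − 10 ≤ 502 → k ≤ 512 / 160 ≈ 3.20, so k = 3.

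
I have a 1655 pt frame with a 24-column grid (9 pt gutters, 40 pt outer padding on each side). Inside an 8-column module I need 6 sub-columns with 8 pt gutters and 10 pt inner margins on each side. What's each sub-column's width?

Outer content = 1655 − 2·40 = 1575 pt.
1575 − 23·9 = 1368; ÷24 gives c = 57 pt.
8 columns plus 7 gutters: 456 + 63 = 519 pt.
Inner content = 519 − 2·10 = 499 pt.
499 − 5·8 = 459; ÷6 gives d = 76.5 pt.

76.5 pt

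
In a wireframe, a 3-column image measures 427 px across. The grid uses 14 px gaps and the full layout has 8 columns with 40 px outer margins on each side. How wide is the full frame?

3c + 2·14 = 427 → 3c = 399 → c = 133 px.
Frame = 2·40 + 8·133 + 7·14 = 80 + 1064 + 98 = 1242 px.

1242 px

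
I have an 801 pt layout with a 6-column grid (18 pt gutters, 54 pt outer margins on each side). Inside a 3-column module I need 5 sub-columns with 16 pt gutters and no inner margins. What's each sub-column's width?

Take off 108 pt of margins, leaving 693 pt.
6 columns + 5 gutters: 6c + 5·18 = 693.
6c = 693 − 90 = 603, so c = 100.5 pt.
3 columns plus 2 gutters: 301.5 + 36 = 337.5 pt.
337.5 − 4·16 = 273.5; ÷5 gives d = 54.7 pt.

54.7 pt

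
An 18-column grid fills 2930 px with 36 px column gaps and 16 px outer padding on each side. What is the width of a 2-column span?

290 px

Take off 32 px of margins, leaving 2898 px.
2898 − 17·36 = 2286; ÷18 gives c = 127 px.
Span of 2: 2·127 + 1·36 = 254 + 36 = 290 px.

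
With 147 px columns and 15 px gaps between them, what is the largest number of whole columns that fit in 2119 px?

13 columns

k columns need k·147 + (k−1)·15 = k·162 − 15.
k·162 − 15 ≤ 2119 → k ≤ 2134 / 162 ≈ 13.17, so k = 13.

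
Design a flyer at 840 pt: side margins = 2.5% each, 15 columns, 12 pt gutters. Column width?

42 pt

Margins: 2.5% × 840 = 21 pt each, so content = 840 − 42 = 798 pt.
798 − 14·12 = 630; ÷15 gives c = 42 pt.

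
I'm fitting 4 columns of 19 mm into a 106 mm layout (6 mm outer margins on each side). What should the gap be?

6 mm

Content width = 106 − 2·6 = 94 mm.
Columns use 76 mm, leaving 18 mm across 3 gaps = 6 mm each.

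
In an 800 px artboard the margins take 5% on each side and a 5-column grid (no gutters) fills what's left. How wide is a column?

144 px

Each margin = 5% of 800 = 40 px; content = 800 − 2·40 = 720 px.
720 / 5 = 144 px per column.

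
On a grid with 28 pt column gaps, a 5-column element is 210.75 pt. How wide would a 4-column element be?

5c + 4·28 = 210.75 → 5c = 98.75 → c = 19.75 pt.
4-column span = 4·19.75 + 3·28 = 163 pt.

163 pt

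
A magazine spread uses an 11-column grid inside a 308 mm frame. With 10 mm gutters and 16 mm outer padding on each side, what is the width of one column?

Subtract both margins: 308 − 2·16 = 276 mm.
276 − 10·10 = 176; ÷11 gives c = 16 mm.

16 mm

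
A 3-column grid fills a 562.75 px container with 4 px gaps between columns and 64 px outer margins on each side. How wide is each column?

142.25 px

Content width = 562.75 − 2·64 = 434.75 px.
Subtracting 2 gaps of 4 leaves 426.75 for 3 columns, so c = 142.25 px.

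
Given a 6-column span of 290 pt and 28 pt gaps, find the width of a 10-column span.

502 pt

6 columns + 5 gaps: 6c + 5·28 = 290.
6c = 290 − 140 = 150, so c = 25 pt.
10-column span = 10·25 + 9·28 = 502 pt.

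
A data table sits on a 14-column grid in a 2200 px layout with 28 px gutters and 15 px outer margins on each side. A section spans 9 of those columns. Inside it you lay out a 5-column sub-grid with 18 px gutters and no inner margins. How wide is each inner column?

Outer content = 2200 − 2·15 = 2170 px.
14 columns + 13 gutters: 14c + 13·28 = 2170.
14c = 2170 − 364 = 1806, so c = 129 px.
9 columns plus 8 gutters: 1161 + 224 = 1385 px.
Subtracting 4 gutters of 18 leaves 1313 for 5 columns, so d = 262.6 px.

262.6 px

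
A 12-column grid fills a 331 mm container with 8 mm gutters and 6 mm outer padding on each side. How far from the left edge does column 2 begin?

33.25 mm

Inside the margins: 331 − 12 = 319 mm.
319 − 11·8 = 231; ÷12 gives c = 19.25 mm.
Before column 2: the margin + 1 column + 1 gutter.
Offset = 6 + 1·(19.25 + 8) = 6 + 27.25 = 33.25 mm.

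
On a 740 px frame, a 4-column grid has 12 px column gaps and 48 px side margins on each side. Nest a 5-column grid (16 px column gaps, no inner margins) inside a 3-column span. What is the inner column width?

Inside the margins: 740 − 96 = 644 px.
4 columns + 3 column gaps: 4c + 3·12 = 644.
4c = 644 − 36 = 608, so c = 152 px.
3-column span = 3·152 + 2·12 = 480 px.
5 columns + 4 column gaps: 5d + 4·16 = 480.
5d = 480 − 64 = 416, so d = 83.2 px.

83.2 px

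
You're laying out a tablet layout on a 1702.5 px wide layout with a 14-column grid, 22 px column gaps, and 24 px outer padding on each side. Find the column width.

97.75 px

Subtract both margins: 1702.5 − 2·24 = 1654.5 px.
Subtracting 13 column gaps of 22 leaves 1368.5 for 14 columns, so c = 97.75 px.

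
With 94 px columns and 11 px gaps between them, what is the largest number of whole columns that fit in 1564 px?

Each extra column adds 94 + 11 = 105 px.
(1564 + 11) / 105 = 15.00, so 15 columns fit.

15 columns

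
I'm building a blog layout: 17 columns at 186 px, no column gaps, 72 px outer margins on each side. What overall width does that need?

Frame = 2·72 + 17·186 = 144 + 3162 = 3306 px.

3306 px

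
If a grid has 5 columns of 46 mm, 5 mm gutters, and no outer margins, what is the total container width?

250 mm

Total width: 5·46 + 4·5 = 250 mm.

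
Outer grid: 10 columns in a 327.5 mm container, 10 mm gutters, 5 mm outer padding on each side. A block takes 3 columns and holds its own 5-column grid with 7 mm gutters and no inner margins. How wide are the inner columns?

12.05 mm

Take off 10 mm of margins, leaving 317.5 mm.
10c + 9·10 = 317.5 → 10c = 227.5 → c = 22.75 mm.
3 columns plus 2 gutters: 68.25 + 20 = 88.25 mm.
88.25 − 4·7 = 60.25; ÷5 gives d = 12.05 mm.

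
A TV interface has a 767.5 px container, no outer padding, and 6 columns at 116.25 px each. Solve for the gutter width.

6 columns take 6·116.25 = 697.5 px; remaining 70 splits into 5 gutters.
g = 70 / 5 = 14 px.

14 px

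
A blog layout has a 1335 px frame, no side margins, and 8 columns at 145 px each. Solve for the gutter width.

8 columns take 8·145 = 1160 px; remaining 175 splits into 7 gutters.
g = 175 / 7 = 25 px.

25 px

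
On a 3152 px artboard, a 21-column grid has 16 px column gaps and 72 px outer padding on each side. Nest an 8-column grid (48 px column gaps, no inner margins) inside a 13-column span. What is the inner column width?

190 px

Outer content = 3152 − 2·72 = 3008 px.
21c + 20·16 = 3008 → 21c = 2688 → c = 128 px.
13-column span = 13·128 + 12·16 = 1856 px.
Subtracting 7 column gaps of 48 leaves 1520 for 8 columns, so d = 190 px.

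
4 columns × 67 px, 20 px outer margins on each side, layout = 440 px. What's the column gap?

44 px

Subtract both margins: 440 − 2·20 = 400 px.
4 columns take 4·67 = 268 px; remaining 132 splits into 3 column gaps.
g = 132 / 3 = 44 px.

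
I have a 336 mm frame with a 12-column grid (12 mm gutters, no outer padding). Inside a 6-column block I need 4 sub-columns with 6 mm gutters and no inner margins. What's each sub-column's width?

Subtracting 11 gutters of 12 leaves 204 for 12 columns, so c = 17 mm.
6-column span = 6·17 + 5·12 = 162 mm.
4 columns + 3 gutters: 4d + 3·6 = 162.
4d = 162 − 18 = 144, so d = 36 mm.

36 mm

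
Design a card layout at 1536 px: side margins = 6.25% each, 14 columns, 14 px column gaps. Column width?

1536 × (1 − 2·6.25%) = 1536 × 87.5% = 1344 px for the columns.
1344 − 13·14 = 1162; ÷14 gives c = 83 px.

83 px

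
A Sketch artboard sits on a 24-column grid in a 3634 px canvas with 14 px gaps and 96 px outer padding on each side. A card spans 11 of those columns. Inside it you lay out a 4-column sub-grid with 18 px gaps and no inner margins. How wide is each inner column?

Take off 192 px of margins, leaving 3442 px.
24 columns + 23 gaps: 24c + 23·14 = 3442.
24c = 3442 − 322 = 3120, so c = 130 px.
11 columns plus 10 gaps: 1430 + 140 = 1570 px.
4 columns + 3 gaps: 4d + 3·18 = 1570.
4d = 1570 − 54 = 1516, so d = 379 px.

379 px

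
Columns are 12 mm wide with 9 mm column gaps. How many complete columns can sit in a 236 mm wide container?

11 columns

Each extra column adds 12 + 9 = 21 mm.
(236 + 9) / 21 = 11.67, so 11 columns fit.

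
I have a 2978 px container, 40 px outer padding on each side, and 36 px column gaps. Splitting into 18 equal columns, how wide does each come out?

Content width = 2978 − 2·40 = 2898 px.
2898 − 17·36 = 2286; ÷18 gives c = 127 px.

127 px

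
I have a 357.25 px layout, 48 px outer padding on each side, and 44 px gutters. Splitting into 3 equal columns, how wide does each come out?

Take off 96 px of margins, leaving 261.25 px.
261.25 − 2·44 = 173.25; ÷3 gives c = 57.75 px.

57.75 px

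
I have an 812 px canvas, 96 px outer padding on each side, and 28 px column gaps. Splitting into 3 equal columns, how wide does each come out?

188 px

Take off 192 px of margins, leaving 620 px.
3 columns + 2 column gaps: 3c + 2·28 = 620.
3c = 620 − 56 = 564, so c = 188 px.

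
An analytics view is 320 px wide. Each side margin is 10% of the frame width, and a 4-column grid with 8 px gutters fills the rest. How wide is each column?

Each margin = 10% of 320 = 32 px; content = 320 − 2·32 = 256 px.
4 columns + 3 gutters: 4c + 3·8 = 256.
4c = 256 − 24 = 232, so c = 58 px.

58 px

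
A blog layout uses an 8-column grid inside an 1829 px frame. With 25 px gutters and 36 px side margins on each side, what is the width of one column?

Subtract both margins: 1829 − 2·36 = 1757 px.
8 columns + 7 gutters: 8c + 7·25 = 1757.
8c = 1757 − 175 = 1582, so c = 197.75 px.

197.75 px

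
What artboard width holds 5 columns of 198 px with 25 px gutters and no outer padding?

Summing: 990 + 100 = 1090 px.

1090 px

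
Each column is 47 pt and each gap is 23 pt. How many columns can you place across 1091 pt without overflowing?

15 columns: 15·47 + 14·23 = 1027 pt ≤ 1091.
16 columns: 1097 pt > 1091. So 15.

15 columns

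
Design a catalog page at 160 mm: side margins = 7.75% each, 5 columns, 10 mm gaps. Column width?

160 × (1 − 2·7.75%) = 160 × 84.5% = 135.2 mm for the columns.
5c + 4·10 = 135.2 → 5c = 95.2 → c = 19.04 mm.

19.04 mm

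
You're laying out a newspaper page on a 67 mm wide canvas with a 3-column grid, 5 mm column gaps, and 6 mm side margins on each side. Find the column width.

Inside the margins: 67 − 12 = 55 mm.
55 − 2·5 = 45; ÷3 gives c = 15 mm.

15 mm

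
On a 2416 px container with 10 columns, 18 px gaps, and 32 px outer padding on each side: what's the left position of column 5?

Inside the margins: 2416 − 64 = 2352 px.
Subtracting 9 gaps of 18 leaves 2190 for 10 columns, so c = 219 px.
Column 5 starts at margin + 4·(column + gutter) = 32 + 4·237 = 980 px.

980 px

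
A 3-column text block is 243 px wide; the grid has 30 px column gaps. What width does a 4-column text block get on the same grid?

334 px

3c + 2·30 = 243 → 3c = 183 → c = 61 px.
Span of 4: 4·61 + 3·30 = 244 + 90 = 334 px.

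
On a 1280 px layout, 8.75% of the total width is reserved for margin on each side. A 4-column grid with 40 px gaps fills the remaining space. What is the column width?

234 px

1280 × (1 − 2·8.75%) = 1280 × 82.5% = 1056 px for the columns.
4 columns + 3 gaps: 4c + 3·40 = 1056.
4c = 1056 − 120 = 936, so c = 234 px.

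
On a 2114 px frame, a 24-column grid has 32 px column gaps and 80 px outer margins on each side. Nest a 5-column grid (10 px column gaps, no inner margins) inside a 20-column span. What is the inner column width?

316.6 px

Take off 160 px of margins, leaving 1954 px.
Subtracting 23 column gaps of 32 leaves 1218 for 24 columns, so c = 50.75 px.
Span of 20: 20·50.75 + 19·32 = 1015 + 608 = 1623 px.
Subtracting 4 column gaps of 10 leaves 1583 for 5 columns, so d = 316.6 px.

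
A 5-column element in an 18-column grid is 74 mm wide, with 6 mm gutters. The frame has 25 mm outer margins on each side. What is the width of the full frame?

Subtracting 4 gutters of 6 leaves 50 for 5 columns, so c = 10 mm.
Adding margins, columns and gutters: 50 + 180 + 102 = 332 mm.

332 mm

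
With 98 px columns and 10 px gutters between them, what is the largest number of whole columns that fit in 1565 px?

14 columns

14 columns: 14·98 + 13·10 = 1502 px ≤ 1565.
15 columns: 1610 px > 1565. So 14.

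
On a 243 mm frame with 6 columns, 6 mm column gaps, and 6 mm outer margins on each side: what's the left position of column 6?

Take off 12 mm of margins, leaving 231 mm.
6c + 5·6 = 231 → 6c = 201 → c = 33.5 mm.
Each column+gutter stride is 39.5 mm; 5 of them past the 6 mm margin is 6 + 197.5 = 203.5 mm.

203.5 mm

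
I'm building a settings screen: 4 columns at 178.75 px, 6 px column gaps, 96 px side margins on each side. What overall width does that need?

Layout = 2·96 + 4·178.75 + 3·6 = 192 + 715 + 18 = 925 px.

925 px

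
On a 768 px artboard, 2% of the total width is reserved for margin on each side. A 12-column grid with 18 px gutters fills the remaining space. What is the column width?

44.94 px

Margins: 2% × 768 = 15.36 px each, so content = 768 − 30.72 = 737.28 px.
12 columns + 11 gutters: 12c + 11·18 = 737.28.
12c = 737.28 − 198 = 539.28, so c = 44.94 px.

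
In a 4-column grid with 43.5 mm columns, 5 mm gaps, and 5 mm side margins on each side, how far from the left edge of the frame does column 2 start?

Each column+gutter stride is 48.5 mm; 1 of them past the 5 mm margin is 5 + 48.5 = 53.5 mm.

53.5 mm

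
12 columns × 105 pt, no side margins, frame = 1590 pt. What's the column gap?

12·105 + 11g = 1590 → 11g = 330 → g = 30 pt.

30 pt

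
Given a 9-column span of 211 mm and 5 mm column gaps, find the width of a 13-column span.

Subtracting 8 column gaps of 5 leaves 171 for 9 columns, so c = 19 mm.
13-column span = 13·19 + 12·5 = 307 mm.

307 mm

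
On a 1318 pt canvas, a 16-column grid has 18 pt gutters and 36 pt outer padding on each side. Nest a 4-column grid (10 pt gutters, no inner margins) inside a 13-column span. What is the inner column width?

244.75 pt

Subtract both margins: 1318 − 2·36 = 1246 pt.
16c + 15·18 = 1246 → 16c = 976 → c = 61 pt.
Span of 13: 13·61 + 12·18 = 793 + 216 = 1009 pt.
4 columns + 3 gutters: 4d + 3·10 = 1009.
4d = 1009 − 30 = 979, so d = 244.75 pt.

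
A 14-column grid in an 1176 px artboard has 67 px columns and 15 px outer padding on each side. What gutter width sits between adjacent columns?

16 px

Subtract both margins: 1176 − 2·15 = 1146 px.
Columns use 938 px, leaving 208 px across 13 gutters = 16 px each.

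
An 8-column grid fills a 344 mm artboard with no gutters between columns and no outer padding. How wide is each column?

8c = 344 → c = 43 mm.

43 mm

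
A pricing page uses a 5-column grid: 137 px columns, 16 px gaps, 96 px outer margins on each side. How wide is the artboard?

Artboard = 2·96 + 5·137 + 4·16 = 192 + 685 + 64 = 941 px.

941 px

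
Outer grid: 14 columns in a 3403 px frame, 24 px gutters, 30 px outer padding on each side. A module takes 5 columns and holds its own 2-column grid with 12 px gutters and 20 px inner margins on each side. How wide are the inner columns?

Inside the margins: 3403 − 60 = 3343 px.
14 columns + 13 gutters: 14c + 13·24 = 3343.
14c = 3343 − 312 = 3031, so c = 216.5 px.
Span of 5: 5·216.5 + 4·24 = 1082.5 + 96 = 1178.5 px.
Inner content = 1178.5 − 2·20 = 1138.5 px.
Subtracting 1 gutter of 12 leaves 1126.5 for 2 columns, so d = 563.25 px.

563.25 px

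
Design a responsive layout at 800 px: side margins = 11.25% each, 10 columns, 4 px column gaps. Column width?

58.4 px

800 × (1 − 2·11.25%) = 800 × 77.5% = 620 px for the columns.
10c + 9·4 = 620 → 10c = 584 → c = 58.4 px.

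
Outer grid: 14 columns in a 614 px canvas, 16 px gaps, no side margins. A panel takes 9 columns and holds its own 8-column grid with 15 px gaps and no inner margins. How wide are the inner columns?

35.5 px

Subtracting 13 gaps of 16 leaves 406 for 14 columns, so c = 29 px.
9 columns plus 8 gaps: 261 + 128 = 389 px.
Subtracting 7 gaps of 15 leaves 284 for 8 columns, so d = 35.5 px.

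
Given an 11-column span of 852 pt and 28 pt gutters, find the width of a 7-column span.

532 pt

852 − 10·28 = 572; ÷11 gives c = 52 pt.
7-column span = 7·52 + 6·28 = 532 pt.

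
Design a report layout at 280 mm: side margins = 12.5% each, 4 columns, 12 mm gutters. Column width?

43.5 mm

Margins: 12.5% × 280 = 35 mm each, so content = 280 − 70 = 210 mm.
210 − 3·12 = 174; ÷4 gives c = 43.5 mm.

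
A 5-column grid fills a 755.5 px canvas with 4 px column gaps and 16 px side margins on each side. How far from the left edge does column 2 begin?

Content = 755.5 − 2·16 = 723.5 px.
5c + 4·4 = 723.5 → 5c = 707.5 → c = 141.5 px.
Before column 2: the margin + 1 column + 1 column gap.
Offset = 16 + 1·(141.5 + 4) = 16 + 145.5 = 161.5 px.

161.5 px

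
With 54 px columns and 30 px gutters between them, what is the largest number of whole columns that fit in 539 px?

k columns need k·54 + (k−1)·30 = k·84 − 30.
k·84 − 30 ≤ 539 → k ≤ 569 / 84 ≈ 6.77, so k = 6.

6 columns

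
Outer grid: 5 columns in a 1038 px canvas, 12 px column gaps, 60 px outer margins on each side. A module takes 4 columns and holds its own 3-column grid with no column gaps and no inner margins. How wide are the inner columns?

244 px

Subtract both margins: 1038 − 2·60 = 918 px.
918 − 4·12 = 870; ÷5 gives c = 174 px.
4 columns plus 3 column gaps: 696 + 36 = 732 px.
3d = 732 → d = 244 px.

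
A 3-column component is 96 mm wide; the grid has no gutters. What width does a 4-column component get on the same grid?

128 mm

3c = 96 → c = 32 mm.
4-column span = 4·32 = 128 mm.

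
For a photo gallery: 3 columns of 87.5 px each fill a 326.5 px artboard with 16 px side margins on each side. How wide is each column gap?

Subtract both margins: 326.5 − 2·16 = 294.5 px.
Columns use 262.5 px, leaving 32 px across 2 column gaps = 16 px each.

16 px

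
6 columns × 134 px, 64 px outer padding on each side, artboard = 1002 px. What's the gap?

Take off 128 px of margins, leaving 874 px.
6 columns take 6·134 = 804 px; remaining 70 splits into 5 gaps.
g = 70 / 5 = 14 px.

14 px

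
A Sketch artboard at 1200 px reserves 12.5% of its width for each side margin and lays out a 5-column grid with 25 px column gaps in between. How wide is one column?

160 px

Each margin = 12.5% of 1200 = 150 px; content = 1200 − 2·150 = 900 px.
5c + 4·25 = 900 → 5c = 800 → c = 160 px.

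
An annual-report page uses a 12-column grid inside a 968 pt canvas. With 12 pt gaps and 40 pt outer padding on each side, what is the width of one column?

63 pt

Content width = 968 − 2·40 = 888 pt.
888 − 11·12 = 756; ÷12 gives c = 63 pt.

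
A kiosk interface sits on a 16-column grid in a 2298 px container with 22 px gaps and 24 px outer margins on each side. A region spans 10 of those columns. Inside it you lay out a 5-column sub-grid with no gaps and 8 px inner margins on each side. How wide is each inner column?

Outer content = 2298 − 2·24 = 2250 px.
16 columns + 15 gaps: 16c + 15·22 = 2250.
16c = 2250 − 330 = 1920, so c = 120 px.
10-column span = 10·120 + 9·22 = 1398 px.
Inner content = 1398 − 2·8 = 1382 px.
With no gaps, each column is 1382/5 = 276.4 px.

276.4 px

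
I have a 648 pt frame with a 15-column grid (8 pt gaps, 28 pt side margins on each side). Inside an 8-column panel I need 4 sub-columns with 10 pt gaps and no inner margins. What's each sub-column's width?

70.5 pt

Inside the margins: 648 − 56 = 592 pt.
15c + 14·8 = 592 → 15c = 480 → c = 32 pt.
8-column span = 8·32 + 7·8 = 312 pt.
4d + 3·10 = 312 → 4d = 282 → d = 70.5 pt.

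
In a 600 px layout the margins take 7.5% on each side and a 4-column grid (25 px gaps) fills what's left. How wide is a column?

108.75 px

Margins: 7.5% × 600 = 45 px each, so content = 600 − 90 = 510 px.
510 − 3·25 = 435; ÷4 gives c = 108.75 px.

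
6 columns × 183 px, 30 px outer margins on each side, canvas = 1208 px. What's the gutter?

10 px

Inside the margins: 1208 − 60 = 1148 px.
Columns use 1098 px, leaving 50 px across 5 gutters = 10 px each.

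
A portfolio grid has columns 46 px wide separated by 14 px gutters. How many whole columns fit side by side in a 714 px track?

Each extra column adds 46 + 14 = 60 px.
(714 + 14) / 60 = 12.13, so 12 columns fit.

12 columns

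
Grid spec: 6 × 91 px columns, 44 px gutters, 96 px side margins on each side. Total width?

Adding margins, columns and gutters: 192 + 546 + 220 = 958 px.

958 px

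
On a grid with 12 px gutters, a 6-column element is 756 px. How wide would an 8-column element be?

Subtracting 5 gutters of 12 leaves 696 for 6 columns, so c = 116 px.
Span of 8: 8·116 + 7·12 = 928 + 84 = 1012 px.

1012 px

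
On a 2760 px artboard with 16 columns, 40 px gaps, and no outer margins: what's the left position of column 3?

Subtracting 15 gaps of 40 leaves 2160 for 16 columns, so c = 135 px.
Before column 3: 2 columns + 2 gaps.
Offset = 2·(135 + 40) = 2·175 = 350 px.

350 px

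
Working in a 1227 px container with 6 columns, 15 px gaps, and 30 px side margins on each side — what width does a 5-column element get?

Content width = 1227 − 2·30 = 1167 px.
Subtracting 5 gaps of 15 leaves 1092 for 6 columns, so c = 182 px.
5-column span = 5·182 + 4·15 = 970 px.

970 px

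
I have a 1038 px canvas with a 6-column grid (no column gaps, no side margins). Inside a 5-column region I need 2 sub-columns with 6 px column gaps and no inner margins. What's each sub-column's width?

429.5 px

With no column gaps, each column is 1038/6 = 173 px.
With no column gaps, 5 columns span 5·173 = 865 px.
865 − 1·6 = 859; ÷2 gives d = 429.5 px.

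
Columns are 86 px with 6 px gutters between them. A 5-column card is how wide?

454 px

5-column span = 5·86 + 4·6 = 454 px.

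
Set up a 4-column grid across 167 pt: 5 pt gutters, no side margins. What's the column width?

4c + 3·5 = 167 → 4c = 152 → c = 38 pt.

38 pt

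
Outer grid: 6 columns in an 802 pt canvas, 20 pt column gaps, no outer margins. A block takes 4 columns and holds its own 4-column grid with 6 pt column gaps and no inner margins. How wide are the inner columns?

6 columns + 5 column gaps: 6c + 5·20 = 802.
6c = 802 − 100 = 702, so c = 117 pt.
Span of 4: 4·117 + 3·20 = 468 + 60 = 528 pt.
4 columns + 3 column gaps: 4d + 3·6 = 528.
4d = 528 − 18 = 510, so d = 127.5 pt.

127.5 pt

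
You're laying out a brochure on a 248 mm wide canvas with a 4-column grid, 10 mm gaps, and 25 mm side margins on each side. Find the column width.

42 mm

Content width = 248 − 2·25 = 198 mm.
4 columns + 3 gaps: 4c + 3·10 = 198.
4c = 198 − 30 = 168, so c = 42 mm.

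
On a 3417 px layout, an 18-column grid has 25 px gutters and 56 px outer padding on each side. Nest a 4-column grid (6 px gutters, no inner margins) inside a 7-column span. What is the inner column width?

313 px

Subtract both margins: 3417 − 2·56 = 3305 px.
18 columns + 17 gutters: 18c + 17·25 = 3305.
18c = 3305 − 425 = 2880, so c = 160 px.
Span of 7: 7·160 + 6·25 = 1120 + 150 = 1270 px.
1270 − 3·6 = 1252; ÷4 gives d = 313 px.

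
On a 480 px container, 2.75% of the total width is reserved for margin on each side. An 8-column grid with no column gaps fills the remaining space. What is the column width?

Each margin = 2.75% of 480 = 13.2 px; content = 480 − 2·13.2 = 453.6 px.
453.6 / 8 = 56.7 px per column.

56.7 px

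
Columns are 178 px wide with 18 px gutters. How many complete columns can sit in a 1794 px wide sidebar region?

Each extra column adds 178 + 18 = 196 px.
(1794 + 18) / 196 = 9.24, so 9 columns fit.

9 columns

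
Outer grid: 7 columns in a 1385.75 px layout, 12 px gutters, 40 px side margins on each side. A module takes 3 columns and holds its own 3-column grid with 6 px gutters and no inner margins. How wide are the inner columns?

180.25 px

Outer content = 1385.75 − 2·40 = 1305.75 px.
7 columns + 6 gutters: 7c + 6·12 = 1305.75.
7c = 1305.75 − 72 = 1233.75, so c = 176.25 px.
3 columns plus 2 gutters: 528.75 + 24 = 552.75 px.
Subtracting 2 gutters of 6 leaves 540.75 for 3 columns, so d = 180.25 px.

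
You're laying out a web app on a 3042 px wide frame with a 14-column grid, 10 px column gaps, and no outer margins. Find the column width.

Subtracting 13 column gaps of 10 leaves 2912 for 14 columns, so c = 208 px.

208 px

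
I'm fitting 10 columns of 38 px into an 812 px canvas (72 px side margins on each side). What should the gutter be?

32 px

Content width = 812 − 2·72 = 668 px.
10·38 + 9g = 668 → 9g = 288 → g = 32 px.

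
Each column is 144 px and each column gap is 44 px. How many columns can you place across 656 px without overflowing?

3 columns

k columns need k·144 + (k−1)·44 = k·188 − 44.
k·188 − 44 ≤ 656 → k ≤ 700 / 188 ≈ 3.72, so k = 3.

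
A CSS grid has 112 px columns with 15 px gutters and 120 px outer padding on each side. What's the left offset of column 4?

Column 4 starts at margin + 3·(column + gutter) = 120 + 3·127 = 501 px.

501 px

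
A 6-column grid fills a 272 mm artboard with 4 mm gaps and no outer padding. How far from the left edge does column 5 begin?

Subtracting 5 gaps of 4 leaves 252 for 6 columns, so c = 42 mm.
Before column 5: 4 columns + 4 gaps.
Offset = 4·(42 + 4) = 4·46 = 184 mm.

184 mm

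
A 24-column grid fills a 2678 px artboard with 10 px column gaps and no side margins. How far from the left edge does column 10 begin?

24c + 23·10 = 2678 → 24c = 2448 → c = 102 px.
Each column+gutter stride is 112 px; with no margin, 9 of them is 1008 px.

1008 px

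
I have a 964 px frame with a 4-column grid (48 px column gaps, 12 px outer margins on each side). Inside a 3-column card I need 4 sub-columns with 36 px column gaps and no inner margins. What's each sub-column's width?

Outer content = 964 − 2·12 = 940 px.
Subtracting 3 column gaps of 48 leaves 796 for 4 columns, so c = 199 px.
Span of 3: 3·199 + 2·48 = 597 + 96 = 693 px.
Subtracting 3 column gaps of 36 leaves 585 for 4 columns, so d = 146.25 px.

146.25 px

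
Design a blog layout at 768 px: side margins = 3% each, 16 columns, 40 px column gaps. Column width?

768 × (1 − 2·3%) = 768 × 94% = 721.92 px for the columns.
721.92 − 15·40 = 121.92; ÷16 gives c = 7.62 px.

7.62 px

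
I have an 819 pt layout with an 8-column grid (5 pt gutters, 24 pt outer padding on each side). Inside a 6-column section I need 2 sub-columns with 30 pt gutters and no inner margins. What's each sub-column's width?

Inside the margins: 819 − 48 = 771 pt.
Subtracting 7 gutters of 5 leaves 736 for 8 columns, so c = 92 pt.
6-column span = 6·92 + 5·5 = 577 pt.
577 − 1·30 = 547; ÷2 gives d = 273.5 pt.

273.5 pt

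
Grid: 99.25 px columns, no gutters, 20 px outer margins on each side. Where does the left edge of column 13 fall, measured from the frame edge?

Before column 13: the margin + 12 columns + 12 gutters.
Offset = 20 + 12·(99.25 + 0) = 20 + 1191 = 1211 px.

1211 px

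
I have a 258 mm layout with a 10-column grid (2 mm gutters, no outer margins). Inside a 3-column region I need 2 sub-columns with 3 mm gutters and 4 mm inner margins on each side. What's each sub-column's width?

32.5 mm

258 − 9·2 = 240; ÷10 gives c = 24 mm.
3-column span = 3·24 + 2·2 = 76 mm.
Inner content = 76 − 2·4 = 68 mm.
2d + 1·3 = 68 → 2d = 65 → d = 32.5 mm.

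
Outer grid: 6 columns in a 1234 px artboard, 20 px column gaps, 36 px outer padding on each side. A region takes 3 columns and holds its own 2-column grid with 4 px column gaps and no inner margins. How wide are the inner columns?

Outer content = 1234 − 2·36 = 1162 px.
6 columns + 5 column gaps: 6c + 5·20 = 1162.
6c = 1162 − 100 = 1062, so c = 177 px.
3-column span = 3·177 + 2·20 = 571 px.
2d + 1·4 = 571 → 2d = 567 → d = 283.5 px.

283.5 px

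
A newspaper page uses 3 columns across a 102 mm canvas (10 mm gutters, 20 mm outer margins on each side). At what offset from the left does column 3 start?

Subtract both margins: 102 − 2·20 = 62 mm.
3 columns + 2 gutters: 3c + 2·10 = 62.
3c = 62 − 20 = 42, so c = 14 mm.
Before column 3: the margin + 2 columns + 2 gutters.
Offset = 20 + 2·(14 + 10) = 20 + 48 = 68 mm.

68 mm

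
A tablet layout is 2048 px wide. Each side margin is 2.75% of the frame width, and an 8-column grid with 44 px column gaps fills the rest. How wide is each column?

203.42 px

2048 × (1 − 2·2.75%) = 2048 × 94.5% = 1935.36 px for the columns.
8c + 7·44 = 1935.36 → 8c = 1627.36 → c = 203.42 px.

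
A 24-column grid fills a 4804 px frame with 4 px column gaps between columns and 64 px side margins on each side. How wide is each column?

191 px

Subtract both margins: 4804 − 2·64 = 4676 px.
4676 − 23·4 = 4584; ÷24 gives c = 191 px.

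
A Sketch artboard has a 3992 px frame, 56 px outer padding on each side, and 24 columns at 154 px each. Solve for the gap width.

Subtract both margins: 3992 − 2·56 = 3880 px.
24 columns take 24·154 = 3696 px; remaining 184 splits into 23 gaps.
g = 184 / 23 = 8 px.

8 px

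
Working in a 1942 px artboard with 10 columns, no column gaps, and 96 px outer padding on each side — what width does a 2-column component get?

350 px

Inside the margins: 1942 − 192 = 1750 px.
With no column gaps, each column is 1750/10 = 175 px.
2-column span = 2·175 = 350 px.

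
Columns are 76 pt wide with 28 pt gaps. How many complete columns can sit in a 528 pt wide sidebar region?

5 columns

Each extra column adds 76 + 28 = 104 pt.
(528 + 28) / 104 = 5.35, so 5 columns fit.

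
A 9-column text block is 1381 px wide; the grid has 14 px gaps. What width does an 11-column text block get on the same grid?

Subtracting 8 gaps of 14 leaves 1269 for 9 columns, so c = 141 px.
Span of 11: 11·141 + 10·14 = 1551 + 140 = 1691 px.

1691 px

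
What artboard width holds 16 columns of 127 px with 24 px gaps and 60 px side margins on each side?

Artboard = 2·60 + 16·127 + 15·24 = 120 + 2032 + 360 = 2512 px.

2512 px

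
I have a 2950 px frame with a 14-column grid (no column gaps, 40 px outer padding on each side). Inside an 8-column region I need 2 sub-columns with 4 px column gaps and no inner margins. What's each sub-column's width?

818 px

Inside the margins: 2950 − 80 = 2870 px.
2870 / 14 = 205 px per column.
8-column span = 8·205 = 1640 px.
2 columns + 1 column gap: 2d + 1·4 = 1640.
2d = 1640 − 4 = 1636, so d = 818 px.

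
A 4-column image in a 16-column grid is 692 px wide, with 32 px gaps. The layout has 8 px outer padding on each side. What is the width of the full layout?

2880 px

4c + 3·32 = 692 → 4c = 596 → c = 149 px.
Total width: 2·8 + 16·149 + 15·32 = 2880 px.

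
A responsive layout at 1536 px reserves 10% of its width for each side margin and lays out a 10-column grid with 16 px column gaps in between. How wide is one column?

1536 × (1 − 2·10%) = 1536 × 80% = 1228.8 px for the columns.
Subtracting 9 column gaps of 16 leaves 1084.8 for 10 columns, so c = 108.48 px.

108.48 px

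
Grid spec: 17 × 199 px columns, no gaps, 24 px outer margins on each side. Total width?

Frame = 2·24 + 17·199 = 48 + 3383 = 3431 px.

3431 px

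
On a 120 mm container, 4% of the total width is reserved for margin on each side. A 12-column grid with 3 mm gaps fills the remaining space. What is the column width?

Margins: 4% × 120 = 4.8 mm each, so content = 120 − 9.6 = 110.4 mm.
12 columns + 11 gaps: 12c + 11·3 = 110.4.
12c = 110.4 − 33 = 77.4, so c = 6.45 mm.

6.45 mm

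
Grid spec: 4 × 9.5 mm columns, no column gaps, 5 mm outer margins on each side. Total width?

Total width: 2·5 + 4·9.5 = 48 mm.

48 mm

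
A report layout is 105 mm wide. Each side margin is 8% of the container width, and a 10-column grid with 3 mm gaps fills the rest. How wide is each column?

6.12 mm

Each margin = 8% of 105 = 8.4 mm; content = 105 − 2·8.4 = 88.2 mm.
10c + 9·3 = 88.2 → 10c = 61.2 → c = 6.12 mm.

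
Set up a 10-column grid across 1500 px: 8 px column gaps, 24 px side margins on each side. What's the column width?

138 px

Subtract both margins: 1500 − 2·24 = 1452 px.
Subtracting 9 column gaps of 8 leaves 1380 for 10 columns, so c = 138 px.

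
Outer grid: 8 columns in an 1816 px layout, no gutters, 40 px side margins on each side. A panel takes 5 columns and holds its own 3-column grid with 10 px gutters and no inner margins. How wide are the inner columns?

355 px

Take off 80 px of margins, leaving 1736 px.
With no gutters, each column is 1736/8 = 217 px.
5-column span = 5·217 = 1085 px.
Subtracting 2 gutters of 10 leaves 1065 for 3 columns, so d = 355 px.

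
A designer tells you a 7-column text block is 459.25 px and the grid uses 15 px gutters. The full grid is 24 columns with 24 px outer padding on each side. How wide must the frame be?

1659 px

459.25 − 6·15 = 369.25; ÷7 gives c = 52.75 px.
Total width: 2·24 + 24·52.75 + 23·15 = 1659 px.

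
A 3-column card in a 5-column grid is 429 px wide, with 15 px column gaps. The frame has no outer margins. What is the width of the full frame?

3c + 2·15 = 429 → 3c = 399 → c = 133 px.
Frame = 5·133 + 4·15 = 665 + 60 = 725 px.

725 px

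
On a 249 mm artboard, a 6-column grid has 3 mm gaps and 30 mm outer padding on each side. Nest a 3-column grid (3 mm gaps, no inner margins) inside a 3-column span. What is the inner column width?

Take off 60 mm of margins, leaving 189 mm.
6c + 5·3 = 189 → 6c = 174 → c = 29 mm.
Span of 3: 3·29 + 2·3 = 87 + 6 = 93 mm.
3 columns + 2 gaps: 3d + 2·3 = 93.
3d = 93 − 6 = 87, so d = 29 mm.

29 mm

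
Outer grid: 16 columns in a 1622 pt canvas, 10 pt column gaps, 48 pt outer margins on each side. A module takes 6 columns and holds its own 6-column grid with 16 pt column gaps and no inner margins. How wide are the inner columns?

Subtract both margins: 1622 − 2·48 = 1526 pt.
16c + 15·10 = 1526 → 16c = 1376 → c = 86 pt.
6 columns plus 5 column gaps: 516 + 50 = 566 pt.
6 columns + 5 column gaps: 6d + 5·16 = 566.
6d = 566 − 80 = 486, so d = 81 pt.

81 pt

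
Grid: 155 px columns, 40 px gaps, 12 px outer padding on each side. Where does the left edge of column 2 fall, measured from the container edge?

207 px

Each column+gutter stride is 195 px; 1 of them past the 12 px margin is 12 + 195 = 207 px.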